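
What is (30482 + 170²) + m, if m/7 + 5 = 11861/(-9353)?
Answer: 554989464/9353 ≈ 59338.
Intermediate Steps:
m = -410382/9353 (m = -35 + 7*(11861/(-9353)) = -35 + 7*(11861*(-1/9353)) = -35 + 7*(-11861/9353) = -35 - 83027/9353 = -410382/9353 ≈ -43.877)
(30482 + 170²) + m = (30482 + 170²) - 410382/9353 = (30482 + 28900) - 410382/9353 = 59382 - 410382/9353 = 554989464/9353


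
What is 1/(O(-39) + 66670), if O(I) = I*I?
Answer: 1/68191 ≈ 1.4665e-5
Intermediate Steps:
O(I) = I²
1/(O(-39) + 66670) = 1/((-39)² + 66670) = 1/(1521 + 66670) = 1/68191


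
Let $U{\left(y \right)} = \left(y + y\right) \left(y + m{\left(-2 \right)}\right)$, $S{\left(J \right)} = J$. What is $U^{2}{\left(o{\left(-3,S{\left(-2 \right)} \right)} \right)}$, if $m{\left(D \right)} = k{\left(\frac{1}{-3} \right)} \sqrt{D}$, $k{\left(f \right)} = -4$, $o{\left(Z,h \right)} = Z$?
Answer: $-828 + 864 i \sqrt{2} \approx -828.0 + 1221.9 i$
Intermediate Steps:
$m{\left(D \right)} = - 4 \sqrt{D}$
$U{\left(y \right)} = 2 y \left(y - 4 i \sqrt{2}\right)$ ($U{\left(y \right)} = \left(y + y\right) \left(y - 4 \sqrt{-2}\right) = 2 y \left(y - 4 i \sqrt{2}\right)$)
$U^{2}{\left(o{\left(-3,S{\left(-2 \right)} \right)} \right)} = \left(2 \left(-3\right) \left(-3 - 4 i \sqrt{2}\right)\right)^{2} = \left(18 + 24 i \sqrt{2}\right)^{2}$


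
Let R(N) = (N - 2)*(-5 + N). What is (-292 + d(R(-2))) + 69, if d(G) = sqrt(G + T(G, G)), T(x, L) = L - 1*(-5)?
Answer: -223 + sqrt(61) ≈ -215.19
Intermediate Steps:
T(x, L) = 5 + L (T(x, L) = L + 5 = 5 + L)
R(N) = (-5 + N)*(-2 + N) (R(N) = (-2 + N)*(-5 + N) = (-5 + N)*(-2 + N))
d(G) = sqrt(5 + 2*G) (d(G) = sqrt(G + (5 + G)) = sqrt(5 + 2*G))
(-292 + d(R(-2))) + 69 = (-292 + sqrt(5 + 2*(10 + (-2)**2 - 7*(-2)))) + 69 = (-292 + sqrt(5 + 2*(10 + 4 + 14))) + 69 = (-292 + sqrt(5 + 2*28)) + 69 = (-292 + sqrt(5 + 56)) + 69 = (-292 + sqrt(61)) + 69 = -223 + sqrt(61)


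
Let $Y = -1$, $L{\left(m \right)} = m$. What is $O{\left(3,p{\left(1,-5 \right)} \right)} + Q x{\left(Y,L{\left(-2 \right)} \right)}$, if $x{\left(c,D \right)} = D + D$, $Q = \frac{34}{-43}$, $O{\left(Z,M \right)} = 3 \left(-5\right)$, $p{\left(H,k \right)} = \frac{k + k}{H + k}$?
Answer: $- \frac{509}{43} \approx -11.837$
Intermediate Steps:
$p{\left(H,k \right)} = \frac{2 k}{H + k}$
$O{\left(Z,M \right)} = -15$
$Q = - \frac{34}{43}$ ($Q = 34 \left(- \frac{1}{43}\right) = - \frac{34}{43} \approx -0.7907$)
$x{\left(c,D \right)} = 2 D$
$O{\left(3,p{\left(1,-5 \right)} \right)} + Q x{\left(Y,L{\left(-2 \right)} \right)} = -15 - \frac{34 \cdot 2 \left(-2\right)}{43} = -15 - - \frac{136}{43} = -15 + \frac{136}{43} = - \frac{509}{43}$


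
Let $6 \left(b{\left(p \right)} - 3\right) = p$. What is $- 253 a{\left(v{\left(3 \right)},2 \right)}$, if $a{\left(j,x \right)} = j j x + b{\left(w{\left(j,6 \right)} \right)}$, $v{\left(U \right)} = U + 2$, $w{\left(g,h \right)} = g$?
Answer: $- \frac{81719}{6} \approx -13620.0$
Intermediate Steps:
$b{\left(p \right)} = 3 + \frac{p}{6}$
$v{\left(U \right)} = 2 + U$
$a{\left(j,x \right)} = 3 + \frac{j}{6} + x j^{2}$ ($a{\left(j,x \right)} = j j x + \left(3 + \frac{j}{6}\right) = j^{2} x + \left(3 + \frac{j}{6}\right) = x j^{2} + \left(3 + \frac{j}{6}\right) = 3 + \frac{j}{6} + x j^{2}$)
$- 253 a{\left(v{\left(3 \right)},2 \right)} = - 253 \left(3 + \frac{2 + 3}{6} + 2 \left(2 + 3\right)^{2}\right) = - 253 \left(3 + \frac{1}{6} \cdot 5 + 2 \cdot 5^{2}\right) = - 253 \left(3 + \frac{5}{6} + 2 \cdot 25\right) = - 253 \left(3 + \frac{5}{6} + 50\right) = \left(-253\right) \frac{323}{6} = - \frac{81719}{6}$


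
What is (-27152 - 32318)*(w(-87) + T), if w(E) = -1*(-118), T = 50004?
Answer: -2980755340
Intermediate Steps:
w(E) = 118
(-27152 - 32318)*(w(-87) + T) = (-27152 - 32318)*(118 + 50004) = -59470*50122 = -2980755340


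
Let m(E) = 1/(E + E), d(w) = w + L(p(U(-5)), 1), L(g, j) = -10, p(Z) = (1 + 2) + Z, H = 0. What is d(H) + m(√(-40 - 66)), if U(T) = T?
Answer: -10 - I*√106/212 ≈ -10.0 - 0.048564*I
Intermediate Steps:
p(Z) = 3 + Z
d(w) = -10 + w (d(w) = w - 10 = -10 + w)
m(E) = 1/(2*E)
d(H) + m(√(-40 - 66)) = (-10 + 0) + 1/(2*(√(-40 - 66))) = -10 + 1/(2*(√(-106))) = -10 + 1/(2*((I*√106))) = -10 + (-I*√106/106)/2 = -10 - I*√106/212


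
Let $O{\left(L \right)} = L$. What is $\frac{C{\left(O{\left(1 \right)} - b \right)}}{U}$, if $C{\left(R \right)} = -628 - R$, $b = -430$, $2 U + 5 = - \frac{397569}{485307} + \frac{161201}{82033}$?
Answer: $\frac{28106699526486}{51145916575} \approx 549.54$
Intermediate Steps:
$U = - \frac{51145916575}{26540792754}$ ($U = - \frac{5}{2} + \frac{- \frac{397569}{485307} + \frac{161201}{82033}}{2} = - \frac{5}{2} + \frac{\left(-397569\right) \frac{1}{485307} + 161201 \cdot \frac{1}{82033}}{2} = - \frac{5}{2} + \frac{- \frac{132523}{161769} + \frac{161201}{82033}}{2} = - \frac{5}{2} + \frac{1}{2} \cdot \frac{15206065310}{13270396377} = - \frac{5}{2} + \frac{7603032655}{13270396377} = - \frac{51145916575}{26540792754} \approx -1.9271$)
$\frac{C{\left(O{\left(1 \right)} - b \right)}}{U} = \frac{-628 - \left(1 - -430\right)}{- \frac{51145916575}{26540792754}} = \left(-628 - \left(1 + 430\right)\right) \left(- \frac{26540792754}{51145916575}\right) = \left(-628 - 431\right) \left(- \frac{26540792754}{51145916575}\right) = \left(-1059\right) \left(- \frac{26540792754}{51145916575}\right) = \frac{28106699526486}{51145916575}$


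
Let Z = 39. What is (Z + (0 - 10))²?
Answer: 841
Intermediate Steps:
(Z + (0 - 10))² = (39 + (0 - 10))² = (39 - 10)² = 29² = 841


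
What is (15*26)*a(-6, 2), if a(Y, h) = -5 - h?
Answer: -2730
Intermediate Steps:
(15*26)*a(-6, 2) = (15*26)*(-5 - 1*2) = 390*(-5 - 2) = 390*(-7) = -2730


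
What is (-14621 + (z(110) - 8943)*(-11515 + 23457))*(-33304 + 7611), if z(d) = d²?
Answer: -968273412189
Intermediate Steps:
(-14621 + (z(110) - 8943)*(-11515 + 23457))*(-33304 + 7611) = (-14621 + (110² - 8943)*(-11515 + 23457))*(-33304 + 7611) = (-14621 + (12100 - 8943)*11942)*(-25693) = (-14621 + 3157*11942)*(-25693) = (-14621 + 37700894)*(-25693) = 37686273*(-25693) = -968273412189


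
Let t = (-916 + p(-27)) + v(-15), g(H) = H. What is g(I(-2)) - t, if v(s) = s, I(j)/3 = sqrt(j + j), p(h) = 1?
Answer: 930 + 6*I ≈ 930.0 + 6.0*I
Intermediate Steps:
I(j) = 3*sqrt(2)*sqrt(j) (I(j) = 3*sqrt(j + j) = 3*sqrt(2*j) = 3*(sqrt(2)*sqrt(j)) = 3*sqrt(2)*sqrt(j))
t = -930 (t = (-916 + 1) - 15 = -915 - 15 = -930)
g(I(-2)) - t = 3*sqrt(2)*sqrt(-2) - 1*(-930) = 3*sqrt(2)*(I*sqrt(2)) + 930 = 6*I + 930 = 930 + 6*I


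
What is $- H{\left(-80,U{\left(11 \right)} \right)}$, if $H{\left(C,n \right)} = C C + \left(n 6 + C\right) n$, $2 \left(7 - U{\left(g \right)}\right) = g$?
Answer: $- \frac{12587}{2} \approx -6293.5$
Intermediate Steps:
$U{\left(g \right)} = 7 - \frac{g}{2}$
$H{\left(C,n \right)} = C^{2} + n \left(C + 6 n\right)$ ($H{\left(C,n \right)} = C^{2} + \left(6 n + C\right) n = C^{2} + \left(C + 6 n\right) n = C^{2} + n \left(C + 6 n\right)$)
$- H{\left(-80,U{\left(11 \right)} \right)} = - (\left(-80\right)^{2} + 6 \left(7 - \frac{11}{2}\right)^{2} - 80 \left(7 - \frac{11}{2}\right)) = - (6400 + 6 \left(7 - \frac{11}{2}\right)^{2} - 80 \left(7 - \frac{11}{2}\right)) = - (6400 + 6 \left(\frac{3}{2}\right)^{2} - 120) = - (6400 + 6 \cdot \frac{9}{4} - 120) = - (6400 + \frac{27}{2} - 120) = \left(-1\right) \frac{12587}{2} = - \frac{12587}{2}$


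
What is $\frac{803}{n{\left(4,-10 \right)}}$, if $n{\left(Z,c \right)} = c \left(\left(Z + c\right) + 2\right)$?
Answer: $\frac{803}{40} \approx 20.075$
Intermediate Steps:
$n{\left(Z,c \right)} = c \left(2 + Z + c\right)$
$\frac{803}{n{\left(4,-10 \right)}} = \frac{803}{\left(-10\right) \left(2 + 4 - 10\right)} = \frac{803}{\left(-10\right) \left(-4\right)} = \frac{803}{40}$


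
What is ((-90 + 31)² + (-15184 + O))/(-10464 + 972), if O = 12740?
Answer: -1037/9492 ≈ -0.10925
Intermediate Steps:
((-90 + 31)² + (-15184 + O))/(-10464 + 972) = ((-90 + 31)² + (-15184 + 12740))/(-10464 + 972) = ((-59)² - 2444)/(-9492) = (3481 - 2444)*(-1/9492) = 1037*(-1/9492) = -1037/9492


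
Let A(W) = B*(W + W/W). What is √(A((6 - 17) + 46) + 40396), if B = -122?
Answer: 2*√9001 ≈ 189.75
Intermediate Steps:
A(W) = -122 - 122*W (A(W) = -122*(W + W/W) = -122*(W + 1) = -122*(1 + W) = -122 - 122*W)
√(A((6 - 17) + 46) + 40396) = √((-122 - 122*((6 - 17) + 46)) + 40396) = √((-122 - 122*(-11 + 46)) + 40396) = √((-122 - 122*35) + 40396) = √((-122 - 4270) + 40396) = √(-4392 + 40396) = √36004 = 2*√9001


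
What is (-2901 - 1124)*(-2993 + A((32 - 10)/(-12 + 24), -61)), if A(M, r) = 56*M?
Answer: 34900775/3 ≈ 1.1634e+7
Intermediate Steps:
(-2901 - 1124)*(-2993 + A((32 - 10)/(-12 + 24), -61)) = (-2901 - 1124)*(-2993 + 56*((32 - 10)/(-12 + 24))) = -4025*(-2993 + 56*(22/12)) = -4025*(-2993 + 56*(22*(1/12))) = -4025*(-2993 + 56*(11/6)) = -4025*(-2993 + 308/3) = -4025*(-8671/3) = 34900775/3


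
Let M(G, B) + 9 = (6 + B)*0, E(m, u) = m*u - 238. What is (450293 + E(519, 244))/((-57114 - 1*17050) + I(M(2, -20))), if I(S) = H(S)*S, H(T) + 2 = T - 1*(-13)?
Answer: -576691/74182 ≈ -7.7740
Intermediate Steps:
H(T) = 11 + T (H(T) = -2 + (T - 1*(-13)) = -2 + (T + 13) = -2 + (13 + T) = 11 + T)
E(m, u) = -238 + m*u
M(G, B) = -9 (M(G, B) = -9 + (6 + B)*0 = -9 + 0 = -9)
I(S) = S*(11 + S) (I(S) = (11 + S)*S = S*(11 + S))
(450293 + E(519, 244))/((-57114 - 1*17050) + I(M(2, -20))) = (450293 + (-238 + 519*244))/((-57114 - 1*17050) - 9*(11 - 9)) = (450293 + (-238 + 126636))/((-57114 - 17050) - 9*2) = (450293 + 126398)/(-74164 - 18) = 576691/(-74182) = 576691*(-1/74182) = -576691/74182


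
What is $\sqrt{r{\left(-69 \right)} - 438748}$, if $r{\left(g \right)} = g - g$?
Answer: $2 i \sqrt{109687} \approx 662.38 i$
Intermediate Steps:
$r{\left(g \right)} = 0$
$\sqrt{r{\left(-69 \right)} - 438748} = \sqrt{0 - 438748} = \sqrt{-438748} = 2 i \sqrt{109687}$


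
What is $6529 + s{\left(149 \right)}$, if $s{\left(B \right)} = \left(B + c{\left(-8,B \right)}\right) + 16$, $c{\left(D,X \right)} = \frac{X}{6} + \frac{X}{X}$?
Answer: $\frac{40319}{6} \approx 6719.8$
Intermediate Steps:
$c{\left(D,X \right)} = 1 + \frac{X}{6}$ ($c{\left(D,X \right)} = X \frac{1}{6} + 1 = \frac{X}{6} + 1 = 1 + \frac{X}{6}$)
$s{\left(B \right)} = 17 + \frac{7 B}{6}$ ($s{\left(B \right)} = \left(B + \left(1 + \frac{B}{6}\right)\right) + 16 = \left(1 + \frac{7 B}{6}\right) + 16 = 17 + \frac{7 B}{6}$)
$6529 + s{\left(149 \right)} = 6529 + \left(17 + \frac{7}{6} \cdot 149\right) = 6529 + \left(17 + \frac{1043}{6}\right) = 6529 + \frac{1145}{6} = \frac{40319}{6}$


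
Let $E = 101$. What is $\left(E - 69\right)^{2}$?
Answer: $1024$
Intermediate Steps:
$\left(E - 69\right)^{2} = \left(101 - 69\right)^{2} = 32^{2} = 1024$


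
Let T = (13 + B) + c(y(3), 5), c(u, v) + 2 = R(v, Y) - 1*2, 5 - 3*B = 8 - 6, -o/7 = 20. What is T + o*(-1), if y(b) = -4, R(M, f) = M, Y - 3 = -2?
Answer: 155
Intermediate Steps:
Y = 1 (Y = 3 - 2 = 1)
o = -140 (o = -7*20 = -140)
B = 1 (B = 5/3 - (8 - 6)/3 = 5/3 - ⅓*2 = 5/3 - ⅔ = 1)
c(u, v) = -4 + v (c(u, v) = -2 + (v - 1*2) = -2 + (v - 2) = -2 + (-2 + v) = -4 + v)
T = 15 (T = (13 + 1) + (-4 + 5) = 14 + 1 = 15)
T + o*(-1) = 15 - 140*(-1) = 15 + 140 = 155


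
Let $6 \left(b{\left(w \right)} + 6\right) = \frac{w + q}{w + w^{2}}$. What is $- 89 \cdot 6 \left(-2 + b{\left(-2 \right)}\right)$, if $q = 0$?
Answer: $4361$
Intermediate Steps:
$b{\left(w \right)} = -6 + \frac{w}{6 \left(w + w^{2}\right)}$ ($b{\left(w \right)} = -6 + \frac{\left(w + 0\right) \frac{1}{w + w^{2}}}{6} = -6 + \frac{w \frac{1}{w + w^{2}}}{6} = -6 + \frac{w}{6 \left(w + w^{2}\right)}$)
$- 89 \cdot 6 \left(-2 + b{\left(-2 \right)}\right) = - 89 \cdot 6 \left(-2 + \frac{-35 - -72}{6 \left(1 - 2\right)}\right) = - 89 \cdot 6 \left(-2 + \frac{-35 + 72}{6 \left(-1\right)}\right) = - 89 \cdot 6 \left(-2 + \frac{1}{6} \left(-1\right) 37\right) = - 89 \cdot 6 \left(-2 - \frac{37}{6}\right) = - 89 \cdot 6 \left(- \frac{49}{6}\right) = \left(-89\right) \left(-49\right) = 4361$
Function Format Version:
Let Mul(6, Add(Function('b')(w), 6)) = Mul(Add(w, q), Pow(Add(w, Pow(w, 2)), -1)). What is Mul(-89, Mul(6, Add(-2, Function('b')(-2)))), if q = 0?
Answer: 4361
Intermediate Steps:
Function('b')(w) = Add(-6, Mul(Rational(1, 6), w, Pow(Add(w, Pow(w, 2)), -1))) (Function('b')(w) = Add(-6, Mul(Rational(1, 6), Mul(Add(w, 0), Pow(Add(w, Pow(w, 2)), -1)))) = Add(-6, Mul(Rational(1, 6), Mul(w, Pow(Add(w, Pow(w, 2)), -1)))) = Add(-6, Mul(Rational(1, 6), w, Pow(Add(w, Pow(w, 2)), -1))))
Mul(-89, Mul(6, Add(-2, Function('b')(-2)))) = Mul(-89, Mul(6, Add(-2, Mul(Rational(1, 6), Pow(Add(1, -2), -1), Add(-35, Mul(-36, -2)))))) = Mul(-89, Mul(6, Add(-2, Mul(Rational(1, 6), Pow(-1, -1), Add(-35, 72))))) = Mul(-89, Mul(6, Add(-2, Mul(Rational(1, 6), -1, 37)))) = Mul(-89, Mul(6, Add(-2, Rational(-37, 6)))) = Mul(-89, Mul(6, Rational(-49, 6))) = Mul(-89, -49) = 4361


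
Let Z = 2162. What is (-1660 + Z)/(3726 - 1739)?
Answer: 502/1987 ≈ 0.25264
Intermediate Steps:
(-1660 + Z)/(3726 - 1739) = (-1660 + 2162)/(3726 - 1739) = 502/1987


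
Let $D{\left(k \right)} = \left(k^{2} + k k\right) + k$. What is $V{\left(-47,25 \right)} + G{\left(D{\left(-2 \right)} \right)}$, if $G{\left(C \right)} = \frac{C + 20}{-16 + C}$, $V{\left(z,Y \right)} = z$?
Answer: $- \frac{248}{5} \approx -49.6$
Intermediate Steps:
$D{\left(k \right)} = k + 2 k^{2}$ ($D{\left(k \right)} = \left(k^{2} + k^{2}\right) + k = 2 k^{2} + k = k + 2 k^{2}$)
$G{\left(C \right)} = \frac{20 + C}{-16 + C}$
$V{\left(-47,25 \right)} + G{\left(D{\left(-2 \right)} \right)} = -47 + \frac{20 - 2 \left(1 + 2 \left(-2\right)\right)}{-16 - 2 \left(1 + 2 \left(-2\right)\right)} = -47 + \frac{20 - 2 \left(1 - 4\right)}{-16 - 2 \left(1 - 4\right)} = -47 + \frac{20 - -6}{-16 - -6} = -47 + \frac{20 + 6}{-16 + 6} = -47 + \frac{1}{-10} \cdot 26 = -47 - \frac{13}{5} = - \frac{248}{5}$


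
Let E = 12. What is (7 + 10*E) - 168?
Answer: -41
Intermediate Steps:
(7 + 10*E) - 168 = (7 + 10*12) - 168 = (7 + 120) - 168 = 127 - 168 = -41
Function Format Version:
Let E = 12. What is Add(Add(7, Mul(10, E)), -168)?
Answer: -41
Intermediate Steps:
Add(Add(7, Mul(10, E)), -168) = Add(Add(7, Mul(10, 12)), -168) = Add(Add(7, 120), -168) = Add(127, -168) = -41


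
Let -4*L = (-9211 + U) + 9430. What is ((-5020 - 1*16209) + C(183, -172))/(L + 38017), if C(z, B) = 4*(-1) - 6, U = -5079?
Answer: -21239/39232 ≈ -0.54137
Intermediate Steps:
C(z, B) = -10 (C(z, B) = -4 - 6 = -10)
L = 1215 (L = -((-9211 - 5079) + 9430)/4 = -(-14290 + 9430)/4 = -¼*(-4860) = 1215)
((-5020 - 1*16209) + C(183, -172))/(L + 38017) = ((-5020 - 1*16209) - 10)/(1215 + 38017) = ((-5020 - 16209) - 10)/39232 = (-21229 - 10)*(1/39232) = -21239*1/39232 = -21239/39232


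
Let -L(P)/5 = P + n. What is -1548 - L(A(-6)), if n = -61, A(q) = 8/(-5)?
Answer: -1861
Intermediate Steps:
A(q) = -8/5 (A(q) = 8*(-1/5) = -8/5)
L(P) = 305 - 5*P (L(P) = -5*(P - 61) = -5*(-61 + P) = 305 - 5*P)
-1548 - L(A(-6)) = -1548 - (305 - 5*(-8/5)) = -1548 - (305 + 8) = -1548 - 1*313 = -1548 - 313 = -1861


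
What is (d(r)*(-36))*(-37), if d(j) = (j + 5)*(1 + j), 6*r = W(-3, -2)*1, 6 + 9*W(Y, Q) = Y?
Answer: 5365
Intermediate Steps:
W(Y, Q) = -⅔ + Y/9
r = -⅙ (r = ((-⅔ + (⅑)*(-3))*1)/6 = ((-⅔ - ⅓)*1)/6 = (-1*1)/6 = (⅙)*(-1) = -⅙ ≈ -0.16667)
d(j) = (1 + j)*(5 + j) (d(j) = (5 + j)*(1 + j) = (1 + j)*(5 + j))
(d(r)*(-36))*(-37) = ((5 + (-⅙)² + 6*(-⅙))*(-36))*(-37) = ((5 + 1/36 - 1)*(-36))*(-37) = ((145/36)*(-36))*(-37) = -145*(-37) = 5365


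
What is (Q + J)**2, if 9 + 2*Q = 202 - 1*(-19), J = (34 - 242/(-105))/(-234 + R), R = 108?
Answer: 488998112656/43758225 ≈ 11175.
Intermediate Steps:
J = -1906/6615 (J = (34 - 242/(-105))/(-234 + 108) = (34 - 242*(-1/105))/(-126) = (34 + 242/105)*(-1/126) = (3812/105)*(-1/126) = -1906/6615 ≈ -0.28813)
Q = 106 (Q = -9/2 + (202 - 1*(-19))/2 = -9/2 + (202 + 19)/2 = -9/2 + (1/2)*221 = -9/2 + 221/2 = 106)
(Q + J)**2 = (106 - 1906/6615)**2 = (699284/6615)**2 = 488998112656/43758225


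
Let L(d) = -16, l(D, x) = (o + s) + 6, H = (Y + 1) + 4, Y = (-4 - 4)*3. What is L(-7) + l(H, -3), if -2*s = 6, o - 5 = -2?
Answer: -10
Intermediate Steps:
Y = -24 (Y = -8*3 = -24)
o = 3 (o = 5 - 2 = 3)
s = -3 (s = -½*6 = -3)
H = -19 (H = (-24 + 1) + 4 = -23 + 4 = -19)
l(D, x) = 6 (l(D, x) = (3 - 3) + 6 = 0 + 6 = 6)
L(-7) + l(H, -3) = -16 + 6 = -10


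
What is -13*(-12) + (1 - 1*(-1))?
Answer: 158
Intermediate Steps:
-13*(-12) + (1 - 1*(-1)) = 156 + (1 + 1) = 156 + 2 = 158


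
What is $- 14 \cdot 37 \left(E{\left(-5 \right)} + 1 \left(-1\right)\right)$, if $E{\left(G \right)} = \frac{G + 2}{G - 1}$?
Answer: $259$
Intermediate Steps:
$E{\left(G \right)} = \frac{2 + G}{-1 + G}$
$- 14 \cdot 37 \left(E{\left(-5 \right)} + 1 \left(-1\right)\right) = - 14 \cdot 37 \left(\frac{2 - 5}{-1 - 5} + 1 \left(-1\right)\right) = \left(-1\right) 518 \left(\frac{1}{-6} \left(-3\right) - 1\right) = - 518 \left(\left(- \frac{1}{6}\right) \left(-3\right) - 1\right) = - 518 \left(\frac{1}{2} - 1\right) = \left(-518\right) \left(- \frac{1}{2}\right) = 259$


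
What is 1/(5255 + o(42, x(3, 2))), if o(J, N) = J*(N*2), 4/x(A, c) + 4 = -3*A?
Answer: 13/67979 ≈ 0.00019124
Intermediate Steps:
x(A, c) = 4/(-4 - 3*A)
o(J, N) = 2*J*N (o(J, N) = J*(2*N) = 2*J*N)
1/(5255 + o(42, x(3, 2))) = 1/(5255 + 2*42*(-4/(4 + 3*3))) = 1/(5255 + 2*42*(-4/(4 + 9))) = 1/(5255 + 2*42*(-4/13)) = 1/(5255 - 336/13) = 1/(67979/13) = 13/67979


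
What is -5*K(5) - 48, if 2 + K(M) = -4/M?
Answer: -34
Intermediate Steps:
K(M) = -2 - 4/M
-5*K(5) - 48 = -5*(-2 - 4/5) - 48 = -5*(-2 - 4*⅕) - 48 = -5*(-2 - ⅘) - 48 = -5*(-14/5) - 48 = 14 - 48 = -34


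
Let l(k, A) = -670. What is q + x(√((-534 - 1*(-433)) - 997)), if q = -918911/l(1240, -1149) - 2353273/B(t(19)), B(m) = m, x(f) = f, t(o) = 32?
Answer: -773643879/10720 + 3*I*√122 ≈ -72168.0 + 33.136*I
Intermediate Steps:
q = -773643879/10720 (q = -918911/(-670) - 2353273/32 = -918911*(-1/670) - 2353273*1/32 = 918911/670 - 2353273/32 = -773643879/10720 ≈ -72168.)
q + x(√((-534 - 1*(-433)) - 997)) = -773643879/10720 + √((-534 - 1*(-433)) - 997) = -773643879/10720 + √((-534 + 433) - 997) = -773643879/10720 + √(-101 - 997) = -773643879/10720 + √(-1098) = -773643879/10720 + 3*I*√122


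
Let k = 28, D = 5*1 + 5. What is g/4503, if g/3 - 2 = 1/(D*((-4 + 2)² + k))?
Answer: 641/480320 ≈ 0.0013345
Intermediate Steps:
D = 10 (D = 5 + 5 = 10)
g = 1923/320 (g = 6 + 3/((10*((-4 + 2)² + 28))) = 6 + 3/((10*((-2)² + 28))) = 6 + 3/((10*(4 + 28))) = 6 + 3/((10*32)) = 6 + 3/320 = 1923/320 ≈ 6.0094)
g/4503 = (1923/320)/4503 = (1923/320)*(1/4503) = 641/480320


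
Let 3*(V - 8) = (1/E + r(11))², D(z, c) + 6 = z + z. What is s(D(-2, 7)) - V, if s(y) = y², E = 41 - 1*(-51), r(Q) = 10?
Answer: 495941/8464 ≈ 58.594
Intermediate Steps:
D(z, c) = -6 + 2*z (D(z, c) = -6 + (z + z) = -6 + 2*z)
E = 92 (E = 41 + 51 = 92)
V = 350459/8464 (V = 8 + (1/92 + 10)²/3 = 8 + (921/92)²/3 = 8 + (⅓)*(848241/8464) = 8 + 282747/8464 = 350459/8464 ≈ 41.406)
s(D(-2, 7)) - V = (-6 + 2*(-2))² - 1*350459/8464 = (-6 - 4)² - 350459/8464 = (-10)² - 350459/8464 = 100 - 350459/8464 = 495941/8464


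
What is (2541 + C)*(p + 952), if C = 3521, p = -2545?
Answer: -9656766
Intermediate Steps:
(2541 + C)*(p + 952) = (2541 + 3521)*(-2545 + 952) = 6062*(-1593) = -9656766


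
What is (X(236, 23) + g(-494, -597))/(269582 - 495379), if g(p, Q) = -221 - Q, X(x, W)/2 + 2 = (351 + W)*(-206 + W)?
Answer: 136512/225797 ≈ 0.60458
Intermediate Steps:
X(x, W) = -4 + 2*(-206 + W)*(351 + W) (X(x, W) = -4 + 2*((351 + W)*(-206 + W)) = -4 + 2*((-206 + W)*(351 + W)) = -4 + 2*(-206 + W)*(351 + W))
(X(236, 23) + g(-494, -597))/(269582 - 495379) = ((-144616 + 2*23**2 + 290*23) + (-221 - 1*(-597)))/(269582 - 495379) = ((-144616 + 2*529 + 6670) + (-221 + 597))/(-225797) = ((-144616 + 1058 + 6670) + 376)*(-1/225797) = (-136888 + 376)*(-1/225797) = -136512*(-1/225797) = 136512/225797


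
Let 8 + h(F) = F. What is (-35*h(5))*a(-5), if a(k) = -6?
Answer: -630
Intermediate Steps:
h(F) = -8 + F
(-35*h(5))*a(-5) = -35*(-8 + 5)*(-6) = -35*(-3)*(-6) = 105*(-6) = -630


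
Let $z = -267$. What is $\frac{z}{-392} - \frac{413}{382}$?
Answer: $- \frac{29951}{74872} \approx -0.40003$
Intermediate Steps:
$\frac{z}{-392} - \frac{413}{382} = - \frac{267}{-392} - \frac{413}{382} = \left(-267\right) \left(- \frac{1}{392}\right) - \frac{413}{382} = \frac{267}{392} - \frac{413}{382} = - \frac{29951}{74872}$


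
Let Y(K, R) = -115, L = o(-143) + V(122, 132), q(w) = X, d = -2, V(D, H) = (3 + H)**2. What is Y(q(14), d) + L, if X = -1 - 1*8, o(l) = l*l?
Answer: 38559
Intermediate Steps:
o(l) = l**2
X = -9 (X = -1 - 8 = -9)
q(w) = -9
L = 38674 (L = (-143)**2 + (3 + 132)**2 = 20449 + 135**2 = 20449 + 18225 = 38674)
Y(q(14), d) + L = -115 + 38674 = 38559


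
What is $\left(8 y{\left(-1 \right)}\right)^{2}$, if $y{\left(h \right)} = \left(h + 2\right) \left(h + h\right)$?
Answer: $256$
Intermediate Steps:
$y{\left(h \right)} = 2 h \left(2 + h\right)$ ($y{\left(h \right)} = \left(2 + h\right) 2 h = 2 h \left(2 + h\right)$)
$\left(8 y{\left(-1 \right)}\right)^{2} = \left(8 \cdot 2 \left(-1\right) \left(2 - 1\right)\right)^{2} = \left(8 \cdot 2 \left(-1\right) 1\right)^{2} = \left(8 \left(-2\right)\right)^{2} = \left(-16\right)^{2} = 256$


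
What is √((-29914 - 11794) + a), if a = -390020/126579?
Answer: 2*I*√167076272359302/126579 ≈ 204.23*I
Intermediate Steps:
a = -390020/126579 (a = -390020*1/126579 = -390020/126579 ≈ -3.0812)
√((-29914 - 11794) + a) = √((-29914 - 11794) - 390020/126579) = √(-41708 - 390020/126579) = √(-5279746952/126579) = 2*I*√167076272359302/126579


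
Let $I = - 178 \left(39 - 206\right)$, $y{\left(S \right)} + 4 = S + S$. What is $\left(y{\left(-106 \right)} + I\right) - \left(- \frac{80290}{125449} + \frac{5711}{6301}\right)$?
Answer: $\frac{23326091405041}{790454149} \approx 29510.0$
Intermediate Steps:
$y{\left(S \right)} = -4 + 2 S$ ($y{\left(S \right)} = -4 + \left(S + S\right) = -4 + 2 S$)
$I = 29726$ ($I = \left(-178\right) \left(-167\right) = 29726$)
$\left(y{\left(-106 \right)} + I\right) - \left(- \frac{80290}{125449} + \frac{5711}{6301}\right) = \left(\left(-4 + 2 \left(-106\right)\right) + 29726\right) - \left(- \frac{80290}{125449} + \frac{5711}{6301}\right) = \left(\left(-4 - 212\right) + 29726\right) - \frac{210531949}{790454149} = \left(-216 + 29726\right) + \left(- \frac{5711}{6301} + \frac{80290}{125449}\right) = 29510 - \frac{210531949}{790454149} = \frac{23326091405041}{790454149}$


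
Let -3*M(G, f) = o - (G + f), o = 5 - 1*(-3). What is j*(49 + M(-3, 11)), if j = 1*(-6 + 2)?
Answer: -196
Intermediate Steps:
o = 8 (o = 5 + 3 = 8)
M(G, f) = -8/3 + G/3 + f/3 (M(G, f) = -(8 - (G + f))/3 = -(8 + (-G - f))/3 = -(8 - G - f)/3 = -8/3 + G/3 + f/3)
j = -4 (j = 1*(-4) = -4)
j*(49 + M(-3, 11)) = -4*(49 + (-8/3 + (⅓)*(-3) + (⅓)*11)) = -4*(49 + (-8/3 - 1 + 11/3)) = -4*(49 + 0) = -4*49 = -196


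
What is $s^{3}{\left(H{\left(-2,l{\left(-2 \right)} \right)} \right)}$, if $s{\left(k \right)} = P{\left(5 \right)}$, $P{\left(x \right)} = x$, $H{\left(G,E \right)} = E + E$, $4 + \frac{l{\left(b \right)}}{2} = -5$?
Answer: $125$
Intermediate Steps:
$l{\left(b \right)} = -18$ ($l{\left(b \right)} = -8 + 2 \left(-5\right) = -8 - 10 = -18$)
$H{\left(G,E \right)} = 2 E$
$s{\left(k \right)} = 5$
$s^{3}{\left(H{\left(-2,l{\left(-2 \right)} \right)} \right)} = 5^{3} = 125$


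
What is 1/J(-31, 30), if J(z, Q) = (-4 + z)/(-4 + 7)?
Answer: -3/35 ≈ -0.085714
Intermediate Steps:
J(z, Q) = -4/3 + z/3 (J(z, Q) = (-4 + z)/3 = (-4 + z)*(⅓) = -4/3 + z/3)
1/J(-31, 30) = 1/(-4/3 + (⅓)*(-31)) = 1/(-4/3 - 31/3) = 1/(-35/3) = -3/35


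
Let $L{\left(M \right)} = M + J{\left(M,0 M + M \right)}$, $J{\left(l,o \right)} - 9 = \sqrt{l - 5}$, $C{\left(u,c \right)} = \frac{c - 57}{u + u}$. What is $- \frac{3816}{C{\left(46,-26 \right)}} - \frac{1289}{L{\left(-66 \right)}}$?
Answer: $\frac{14116353}{3320} + \frac{1289 i \sqrt{71}}{3320} \approx 4251.9 + 3.2715 i$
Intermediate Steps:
$C{\left(u,c \right)} = \frac{-57 + c}{2 u}$
$J{\left(l,o \right)} = 9 + \sqrt{-5 + l}$ ($J{\left(l,o \right)} = 9 + \sqrt{l - 5} = 9 + \sqrt{-5 + l}$)
$L{\left(M \right)} = 9 + M + \sqrt{-5 + M}$ ($L{\left(M \right)} = M + \left(9 + \sqrt{-5 + M}\right) = 9 + M + \sqrt{-5 + M}$)
$- \frac{3816}{C{\left(46,-26 \right)}} - \frac{1289}{L{\left(-66 \right)}} = - \frac{3816}{\frac{1}{2} \cdot \frac{1}{46} \left(-57 - 26\right)} - \frac{1289}{9 - 66 + \sqrt{-5 - 66}} = - \frac{3816}{\frac{1}{2} \cdot \frac{1}{46} \left(-83\right)} - \frac{1289}{9 - 66 + \sqrt{-71}} = - \frac{3816}{- \frac{83}{92}} - \frac{1289}{9 - 66 + i \sqrt{71}} = \left(-3816\right) \left(- \frac{92}{83}\right) - \frac{1289}{-57 + i \sqrt{71}} = \frac{351072}{83} - \frac{1289}{-57 + i \sqrt{71}}$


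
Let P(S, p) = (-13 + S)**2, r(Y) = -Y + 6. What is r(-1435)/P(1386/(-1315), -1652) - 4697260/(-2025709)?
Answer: 6652025233132385/691875563103949 ≈ 9.6145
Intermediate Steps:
r(Y) = 6 - Y
r(-1435)/P(1386/(-1315), -1652) - 4697260/(-2025709) = (6 - 1*(-1435))/((-13 + 1386/(-1315))**2) - 4697260/(-2025709) = (6 + 1435)/((-13 + 1386*(-1/1315))**2) - 4697260*(-1/2025709) = 1441/((-13 - 1386/1315)**2) + 4697260/2025709 = 1441/((-18481/1315)**2) + 4697260/2025709 = 1441/(341547361/1729225) + 4697260/2025709 = 1441*(1729225/341547361) + 4697260/2025709 = 2491813225/341547361 + 4697260/2025709 = 6652025233132385/691875563103949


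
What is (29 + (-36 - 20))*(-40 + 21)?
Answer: 513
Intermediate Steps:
(29 + (-36 - 20))*(-40 + 21) = (29 - 56)*(-19) = -27*(-19) = 513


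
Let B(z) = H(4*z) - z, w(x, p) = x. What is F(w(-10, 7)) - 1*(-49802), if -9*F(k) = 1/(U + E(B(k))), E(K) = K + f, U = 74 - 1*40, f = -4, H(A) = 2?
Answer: 18825155/378 ≈ 49802.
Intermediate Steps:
U = 34 (U = 74 - 40 = 34)
B(z) = 2 - z
E(K) = -4 + K (E(K) = K - 4 = -4 + K)
F(k) = -1/(9*(32 - k)) (F(k) = -1/(9*(34 + (-4 + (2 - k)))) = -1/(9*(34 + (-2 - k))) = -1/(9*(32 - k)))
F(w(-10, 7)) - 1*(-49802) = 1/(9*(-32 - 10)) - 1*(-49802) = (⅑)/(-42) + 49802 = (⅑)*(-1/42) + 49802 = -1/378 + 49802 = 18825155/378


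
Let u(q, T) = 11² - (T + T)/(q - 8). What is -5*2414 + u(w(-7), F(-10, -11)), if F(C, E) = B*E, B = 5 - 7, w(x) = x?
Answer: -179191/15 ≈ -11946.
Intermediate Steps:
B = -2
F(C, E) = -2*E
u(q, T) = 121 - 2*T/(-8 + q)
-5*2414 + u(w(-7), F(-10, -11)) = -5*2414 + (-968 - (-4)*(-11) + 121*(-7))/(-8 - 7) = -12070 + (-968 - 2*22 - 847)/(-15) = -12070 - (-968 - 44 - 847)/15 = -12070 - 1/15*(-1859) = -12070 + 1859/15 = -179191/15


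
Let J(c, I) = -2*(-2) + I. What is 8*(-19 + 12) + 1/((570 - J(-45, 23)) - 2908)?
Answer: -132441/2365 ≈ -56.000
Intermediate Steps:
J(c, I) = 4 + I
8*(-19 + 12) + 1/((570 - J(-45, 23)) - 2908) = 8*(-19 + 12) + 1/((570 - (4 + 23)) - 2908) = 8*(-7) + 1/((570 - 1*27) - 2908) = -56 + 1/((570 - 27) - 2908) = -56 + 1/(543 - 2908) = -56 + 1/(-2365) = -56 - 1/2365 = -132441/2365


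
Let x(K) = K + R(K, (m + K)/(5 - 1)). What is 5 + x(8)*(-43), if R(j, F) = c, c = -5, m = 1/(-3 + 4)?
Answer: -124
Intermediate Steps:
m = 1 (m = 1/1 = 1)
R(j, F) = -5
x(K) = -5 + K (x(K) = K - 5 = -5 + K)
5 + x(8)*(-43) = 5 + (-5 + 8)*(-43) = 5 + 3*(-43) = 5 - 129 = -124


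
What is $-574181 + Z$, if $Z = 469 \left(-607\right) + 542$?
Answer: $-858322$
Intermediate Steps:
$Z = -284141$ ($Z = -284683 + 542 = -284141$)
$-574181 + Z = -574181 - 284141 = -858322$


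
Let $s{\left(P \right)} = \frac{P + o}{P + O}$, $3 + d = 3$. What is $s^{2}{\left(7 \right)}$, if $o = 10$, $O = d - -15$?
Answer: $\frac{289}{484} \approx 0.59711$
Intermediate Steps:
$d = 0$ ($d = -3 + 3 = 0$)
$O = 15$ ($O = 0 - -15 = 0 + 15 = 15$)
$s{\left(P \right)} = \frac{10 + P}{15 + P}$ ($s{\left(P \right)} = \frac{P + 10}{P + 15} = \frac{10 + P}{15 + P}$)
$s^{2}{\left(7 \right)} = \left(\frac{10 + 7}{15 + 7}\right)^{2} = \left(\frac{1}{22} \cdot 17\right)^{2} = \left(\frac{17}{22}\right)^{2} = \frac{289}{484}$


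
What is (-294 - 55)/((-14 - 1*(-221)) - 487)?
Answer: 349/280 ≈ 1.2464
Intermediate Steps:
(-294 - 55)/((-14 - 1*(-221)) - 487) = -349/((-14 + 221) - 487) = -349/(207 - 487) = -349/(-280) = -349*(-1/280) = 349/280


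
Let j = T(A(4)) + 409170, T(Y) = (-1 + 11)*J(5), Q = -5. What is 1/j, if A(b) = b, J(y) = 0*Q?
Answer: 1/409170 ≈ 2.4440e-6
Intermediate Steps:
J(y) = 0 (J(y) = 0*(-5) = 0)
T(Y) = 0 (T(Y) = (-1 + 11)*0 = 10*0 = 0)
j = 409170 (j = 0 + 409170 = 409170)
1/j = 1/409170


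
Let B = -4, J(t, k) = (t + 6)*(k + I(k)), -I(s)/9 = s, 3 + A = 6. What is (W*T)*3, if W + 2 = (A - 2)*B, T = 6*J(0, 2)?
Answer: 10368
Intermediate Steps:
A = 3 (A = -3 + 6 = 3)
I(s) = -9*s
J(t, k) = -8*k*(6 + t) (J(t, k) = (t + 6)*(k - 9*k) = (6 + t)*(-8*k) = -8*k*(6 + t))
T = -576 (T = 6*(8*2*(-6 - 1*0)) = 6*(8*2*(-6 + 0)) = 6*(8*2*(-6)) = 6*(-96) = -576)
W = -6 (W = -2 + (3 - 2)*(-4) = -2 + 1*(-4) = -2 - 4 = -6)
(W*T)*3 = -6*(-576)*3 = 3456*3 = 10368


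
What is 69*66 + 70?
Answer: 4624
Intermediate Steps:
69*66 + 70 = 4554 + 70 = 4624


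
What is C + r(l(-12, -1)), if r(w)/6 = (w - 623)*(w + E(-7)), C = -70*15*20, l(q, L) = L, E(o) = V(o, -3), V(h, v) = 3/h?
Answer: -109560/7 ≈ -15651.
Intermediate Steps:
E(o) = 3/o
C = -21000 (C = -1050*20 = -21000)
r(w) = 6*(-623 + w)*(-3/7 + w) (r(w) = 6*((w - 623)*(w + 3/(-7))) = 6*((-623 + w)*(w + 3*(-1/7))) = 6*((-623 + w)*(w - 3/7)) = 6*((-623 + w)*(-3/7 + w)) = 6*(-623 + w)*(-3/7 + w))
C + r(l(-12, -1)) = -21000 + (1602 + 6*(-1)**2 - 26184/7*(-1)) = -21000 + (1602 + 6*1 + 26184/7) = -21000 + (1602 + 6 + 26184/7) = -21000 + 37440/7 = -109560/7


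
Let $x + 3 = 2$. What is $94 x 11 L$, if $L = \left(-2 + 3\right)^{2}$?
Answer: $-1034$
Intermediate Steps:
$x = -1$ ($x = -3 + 2 = -1$)
$L = 1$ ($L = 1^{2} = 1$)
$94 x 11 L = 94 \left(\left(-1\right) 11\right) 1 = 94 \left(-11\right) 1 = \left(-1034\right) 1 = -1034$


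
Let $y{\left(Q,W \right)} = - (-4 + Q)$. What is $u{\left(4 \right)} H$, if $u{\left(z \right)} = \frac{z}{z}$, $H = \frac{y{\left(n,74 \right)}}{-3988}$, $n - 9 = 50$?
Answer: $\frac{55}{3988} \approx 0.013791$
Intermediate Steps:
$n = 59$ ($n = 9 + 50 = 59$)
$y{\left(Q,W \right)} = 4 - Q$
$H = \frac{55}{3988}$ ($H = \frac{4 - 59}{-3988} = \left(4 - 59\right) \left(- \frac{1}{3988}\right) = \left(-55\right) \left(- \frac{1}{3988}\right) = \frac{55}{3988} \approx 0.013791$)
$u{\left(z \right)} = 1$
$u{\left(4 \right)} H = 1 \cdot \frac{55}{3988} = \frac{55}{3988}$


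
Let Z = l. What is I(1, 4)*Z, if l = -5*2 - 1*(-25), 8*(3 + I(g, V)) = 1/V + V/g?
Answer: -1185/32 ≈ -37.031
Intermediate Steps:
I(g, V) = -3 + 1/(8*V) + V/(8*g) (I(g, V) = -3 + (1/V + V/g)/8 = -3 + (1/(8*V) + V/(8*g)) = -3 + 1/(8*V) + V/(8*g))
l = 15 (l = -10 + 25 = 15)
Z = 15
I(1, 4)*Z = (-3 + (⅛)/4 + (⅛)*4/1)*15 = (-3 + (⅛)*(¼) + (⅛)*4*1)*15 = (-3 + 1/32 + ½)*15 = -79/32*15 = -1185/32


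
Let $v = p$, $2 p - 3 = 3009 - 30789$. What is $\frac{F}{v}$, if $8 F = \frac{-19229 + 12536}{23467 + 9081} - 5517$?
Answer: $\frac{59858003}{1205447728} \approx 0.049656$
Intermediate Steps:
$p = - \frac{27777}{2}$ ($p = \frac{3}{2} + \frac{3009 - 30789}{2} = \frac{3}{2} + \frac{1}{2} \left(-27780\right) = \frac{3}{2} - 13890 = - \frac{27777}{2} \approx -13889.0$)
$v = - \frac{27777}{2} \approx -13889.0$
$F = - \frac{179574009}{260384}$ ($F = \frac{\frac{-19229 + 12536}{23467 + 9081} - 5517}{8} = \frac{- \frac{6693}{32548} - 5517}{8} = \frac{1}{8} \left(- \frac{179574009}{32548}\right) = - \frac{179574009}{260384} \approx -689.65$)
$\frac{F}{v} = - \frac{179574009}{260384 \left(- \frac{27777}{2}\right)} = \left(- \frac{179574009}{260384}\right) \left(- \frac{2}{27777}\right) = \frac{59858003}{1205447728}$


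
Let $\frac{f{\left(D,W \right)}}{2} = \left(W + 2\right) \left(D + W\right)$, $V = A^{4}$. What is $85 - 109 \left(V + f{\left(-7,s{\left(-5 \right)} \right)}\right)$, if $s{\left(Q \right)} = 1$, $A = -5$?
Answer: $-64116$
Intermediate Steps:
$V = 625$ ($V = \left(-5\right)^{4} = 625$)
$f{\left(D,W \right)} = 2 \left(2 + W\right) \left(D + W\right)$ ($f{\left(D,W \right)} = 2 \left(W + 2\right) \left(D + W\right) = 2 \left(2 + W\right) \left(D + W\right)$)
$85 - 109 \left(V + f{\left(-7,s{\left(-5 \right)} \right)}\right) = 85 - 109 \left(625 + \left(2 \cdot 1^{2} + 4 \left(-7\right) + 4 \cdot 1 + 2 \left(-7\right) 1\right)\right) = 85 - 109 \left(625 + \left(2 \cdot 1 - 28 + 4 - 14\right)\right) = 85 - 109 \left(625 + \left(2 - 28 + 4 - 14\right)\right) = 85 - 109 \left(625 - 36\right) = 85 - 64201 = -64116$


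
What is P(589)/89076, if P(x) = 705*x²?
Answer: 81526435/29692 ≈ 2745.7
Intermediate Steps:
P(589)/89076 = (705*589²)/89076 = (705*346921)*(1/89076) = 244579305*(1/89076) = 81526435/29692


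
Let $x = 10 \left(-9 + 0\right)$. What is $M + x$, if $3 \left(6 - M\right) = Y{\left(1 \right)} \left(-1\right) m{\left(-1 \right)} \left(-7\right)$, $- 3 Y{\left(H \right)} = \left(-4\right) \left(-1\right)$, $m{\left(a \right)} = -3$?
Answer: $- \frac{280}{3} \approx -93.333$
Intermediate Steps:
$Y{\left(H \right)} = - \frac{4}{3}$ ($Y{\left(H \right)} = - \frac{\left(-4\right) \left(-1\right)}{3} = \left(- \frac{1}{3}\right) 4 = - \frac{4}{3}$)
$x = -90$ ($x = 10 \left(-9\right) = -90$)
$M = - \frac{10}{3}$ ($M = 6 - \frac{\left(- \frac{4}{3}\right) \left(-1\right) \left(-3\right) \left(-7\right)}{3} = 6 - \frac{\frac{4}{3} \left(-3\right) \left(-7\right)}{3} = 6 - \frac{\left(-4\right) \left(-7\right)}{3} = 6 - \frac{28}{3} = - \frac{10}{3} \approx -3.3333$)
$M + x = - \frac{10}{3} - 90 = - \frac{280}{3}$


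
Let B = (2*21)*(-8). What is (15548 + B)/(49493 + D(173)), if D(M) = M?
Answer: 7606/24833 ≈ 0.30629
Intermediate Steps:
B = -336 (B = 42*(-8) = -336)
(15548 + B)/(49493 + D(173)) = (15548 - 336)/(49493 + 173) = 15212/49666 = 15212*(1/49666) = 7606/24833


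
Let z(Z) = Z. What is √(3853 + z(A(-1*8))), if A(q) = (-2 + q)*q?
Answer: 3*√437 ≈ 62.714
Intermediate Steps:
A(q) = q*(-2 + q)
√(3853 + z(A(-1*8))) = √(3853 + (-1*8)*(-2 - 1*8)) = √(3853 - 8*(-2 - 8)) = √(3853 - 8*(-10)) = √(3853 + 80) = √3933 = 3*√437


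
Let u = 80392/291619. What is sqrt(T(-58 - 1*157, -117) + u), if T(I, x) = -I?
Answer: sqrt(18307396684263)/291619 ≈ 14.672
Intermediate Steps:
u = 80392/291619 (u = 80392*(1/291619) = 80392/291619 ≈ 0.27567)
sqrt(T(-58 - 1*157, -117) + u) = sqrt(-(-58 - 1*157) + 80392/291619) = sqrt(-(-58 - 157) + 80392/291619) = sqrt(-1*(-215) + 80392/291619) = sqrt(215 + 80392/291619) = sqrt(62778477/291619) = sqrt(18307396684263)/291619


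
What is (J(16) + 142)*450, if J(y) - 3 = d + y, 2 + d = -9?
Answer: 67500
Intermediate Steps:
d = -11 (d = -2 - 9 = -11)
J(y) = -8 + y (J(y) = 3 + (-11 + y) = -8 + y)
(J(16) + 142)*450 = ((-8 + 16) + 142)*450 = (8 + 142)*450 = 150*450 = 67500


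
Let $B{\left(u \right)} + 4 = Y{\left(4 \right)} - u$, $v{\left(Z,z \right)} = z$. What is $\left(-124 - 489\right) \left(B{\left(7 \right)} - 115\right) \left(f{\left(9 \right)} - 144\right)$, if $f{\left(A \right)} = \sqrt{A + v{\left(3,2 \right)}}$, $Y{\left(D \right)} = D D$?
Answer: $-9709920 + 67430 \sqrt{11} \approx -9.4863 \cdot 10^{6}$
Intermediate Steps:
$Y{\left(D \right)} = D^{2}$
$B{\left(u \right)} = 12 - u$ ($B{\left(u \right)} = -4 - \left(-16 + u\right) = 12 - u$)
$f{\left(A \right)} = \sqrt{2 + A}$ ($f{\left(A \right)} = \sqrt{A + 2} = \sqrt{2 + A}$)
$\left(-124 - 489\right) \left(B{\left(7 \right)} - 115\right) \left(f{\left(9 \right)} - 144\right) = \left(-124 - 489\right) \left(\left(12 - 7\right) - 115\right) \left(\sqrt{2 + 9} - 144\right) = - 613 \left(\left(12 - 7\right) - 115\right) \left(\sqrt{11} - 144\right) = - 613 \left(5 - 115\right) \left(-144 + \sqrt{11}\right) = - 613 \left(- 110 \left(-144 + \sqrt{11}\right)\right) = - 613 \left(15840 - 110 \sqrt{11}\right) = -9709920 + 67430 \sqrt{11}$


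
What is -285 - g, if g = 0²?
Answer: -285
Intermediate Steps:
g = 0
-285 - g = -285 - 1*0 = -285 + 0 = -285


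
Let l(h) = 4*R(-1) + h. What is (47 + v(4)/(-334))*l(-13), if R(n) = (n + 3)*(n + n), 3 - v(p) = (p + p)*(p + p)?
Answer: -457011/334 ≈ -1368.3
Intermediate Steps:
v(p) = 3 - 4*p² (v(p) = 3 - (p + p)*(p + p) = 3 - 2*p*2*p = 3 - 4*p²)
R(n) = 2*n*(3 + n) (R(n) = (3 + n)*(2*n) = 2*n*(3 + n))
l(h) = -16 + h (l(h) = 4*(2*(-1)*(3 - 1)) + h = 4*(2*(-1)*2) + h = 4*(-4) + h = -16 + h)
(47 + v(4)/(-334))*l(-13) = (47 + (3 - 4*4²)/(-334))*(-16 - 13) = (47 + (3 - 4*16)*(-1/334))*(-29) = (47 + (3 - 64)*(-1/334))*(-29) = (47 - 61*(-1/334))*(-29) = (47 + 61/334)*(-29) = (15759/334)*(-29) = -457011/334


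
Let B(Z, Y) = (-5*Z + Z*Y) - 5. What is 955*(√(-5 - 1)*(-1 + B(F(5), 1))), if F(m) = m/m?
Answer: -9550*I*√6 ≈ -23393.0*I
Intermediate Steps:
F(m) = 1
B(Z, Y) = -5 - 5*Z + Y*Z (B(Z, Y) = (-5*Z + Y*Z) - 5 = -5 - 5*Z + Y*Z)
955*(√(-5 - 1)*(-1 + B(F(5), 1))) = 955*(√(-5 - 1)*(-1 + (-5 - 5*1 + 1*1))) = 955*(√(-6)*(-1 + (-5 - 5 + 1))) = 955*((I*√6)*(-1 - 9)) = 955*((I*√6)*(-10)) = 955*(-10*I*√6) = -9550*I*√6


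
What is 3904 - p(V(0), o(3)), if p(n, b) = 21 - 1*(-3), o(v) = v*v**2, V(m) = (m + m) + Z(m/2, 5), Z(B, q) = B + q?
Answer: 3880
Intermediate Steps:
V(m) = 5 + 5*m/2 (V(m) = (m + m) + (m/2 + 5) = 2*m + (m*(1/2) + 5) = 2*m + (m/2 + 5) = 2*m + (5 + m/2) = 5 + 5*m/2)
o(v) = v**3
p(n, b) = 24 (p(n, b) = 21 + 3 = 24)
3904 - p(V(0), o(3)) = 3904 - 1*24 = 3904 - 24 = 3880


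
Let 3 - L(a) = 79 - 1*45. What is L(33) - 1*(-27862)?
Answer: 27831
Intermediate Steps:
L(a) = -31 (L(a) = 3 - (79 - 1*45) = 3 - (79 - 45) = 3 - 1*34 = 3 - 34 = -31)
L(33) - 1*(-27862) = -31 - 1*(-27862) = -31 + 27862 = 27831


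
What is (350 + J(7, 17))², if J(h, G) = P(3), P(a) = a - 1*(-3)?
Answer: 126736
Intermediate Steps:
P(a) = 3 + a (P(a) = a + 3 = 3 + a)
J(h, G) = 6 (J(h, G) = 3 + 3 = 6)
(350 + J(7, 17))² = (350 + 6)² = 356² = 126736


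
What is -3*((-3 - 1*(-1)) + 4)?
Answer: -6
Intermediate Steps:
-3*((-3 - 1*(-1)) + 4) = -3*((-3 + 1) + 4) = -3*(-2 + 4) = -3*2 = -6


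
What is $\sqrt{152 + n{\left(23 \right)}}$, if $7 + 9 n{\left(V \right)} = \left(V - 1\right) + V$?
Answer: $\frac{\sqrt{1406}}{3} \approx 12.499$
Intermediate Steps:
$n{\left(V \right)} = - \frac{8}{9} + \frac{2 V}{9}$ ($n{\left(V \right)} = - \frac{7}{9} + \frac{\left(V - 1\right) + V}{9} = - \frac{7}{9} + \frac{\left(-1 + V\right) + V}{9} = - \frac{7}{9} + \frac{-1 + 2 V}{9} = - \frac{7}{9} + \left(- \frac{1}{9} + \frac{2 V}{9}\right) = - \frac{8}{9} + \frac{2 V}{9}$)
$\sqrt{152 + n{\left(23 \right)}} = \sqrt{152 + \left(- \frac{8}{9} + \frac{2}{9} \cdot 23\right)} = \sqrt{152 + \left(- \frac{8}{9} + \frac{46}{9}\right)} = \sqrt{152 + \frac{38}{9}} = \sqrt{\frac{1406}{9}} = \frac{\sqrt{1406}}{3}$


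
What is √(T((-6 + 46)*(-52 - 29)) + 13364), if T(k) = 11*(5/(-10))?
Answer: √53434/2 ≈ 115.58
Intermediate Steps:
T(k) = -11/2 (T(k) = 11*(5*(-⅒)) = 11*(-½) = -11/2)
√(T((-6 + 46)*(-52 - 29)) + 13364) = √(-11/2 + 13364) = √(26717/2) = √53434/2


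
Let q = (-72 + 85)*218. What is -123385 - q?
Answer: -126219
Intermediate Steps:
q = 2834 (q = 13*218 = 2834)
-123385 - q = -123385 - 1*2834 = -123385 - 2834 = -126219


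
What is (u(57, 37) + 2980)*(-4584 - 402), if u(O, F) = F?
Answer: -15042762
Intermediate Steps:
(u(57, 37) + 2980)*(-4584 - 402) = (37 + 2980)*(-4584 - 402) = 3017*(-4986) = -15042762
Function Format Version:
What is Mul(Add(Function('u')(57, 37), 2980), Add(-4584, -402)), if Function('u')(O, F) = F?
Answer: -15042762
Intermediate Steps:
Mul(Add(Function('u')(57, 37), 2980), Add(-4584, -402)) = Mul(Add(37, 2980), Add(-4584, -402)) = Mul(3017, -4986) = -15042762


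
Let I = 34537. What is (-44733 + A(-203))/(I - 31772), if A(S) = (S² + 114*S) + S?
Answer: -26869/2765 ≈ -9.7175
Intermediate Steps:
A(S) = S² + 115*S
(-44733 + A(-203))/(I - 31772) = (-44733 - 203*(115 - 203))/(34537 - 31772) = (-44733 - 203*(-88))/2765 = (-44733 + 17864)*(1/2765) = -26869*1/2765 = -26869/2765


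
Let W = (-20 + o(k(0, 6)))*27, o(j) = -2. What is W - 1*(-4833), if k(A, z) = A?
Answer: 4239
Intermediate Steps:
W = -594 (W = (-20 - 2)*27 = -22*27 = -594)
W - 1*(-4833) = -594 - 1*(-4833) = -594 + 4833 = 4239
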